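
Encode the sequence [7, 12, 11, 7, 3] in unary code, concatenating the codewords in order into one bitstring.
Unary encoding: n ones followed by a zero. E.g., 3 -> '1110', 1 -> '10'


Encode each number as n ones followed by a terminating 0:
  7 -> 11111110 (8 bits)
  12 -> 1111111111110 (13 bits)
  11 -> 111111111110 (12 bits)
  7 -> 11111110 (8 bits)
  3 -> 1110 (4 bits)
Total length = 8 + 13 + 12 + 8 + 4 = 45 bits.

Unary([7, 12, 11, 7, 3]) = 111111101111111111110111111111110111111101110 (45 bits)


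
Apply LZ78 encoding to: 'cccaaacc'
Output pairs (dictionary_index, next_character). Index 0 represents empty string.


LZ78 encoding steps:
Dictionary: {0: ''}
Step 1: w='' (idx 0), next='c' -> output (0, 'c'), add 'c' as idx 1
Step 2: w='c' (idx 1), next='c' -> output (1, 'c'), add 'cc' as idx 2
Step 3: w='' (idx 0), next='a' -> output (0, 'a'), add 'a' as idx 3
Step 4: w='a' (idx 3), next='a' -> output (3, 'a'), add 'aa' as idx 4
Step 5: w='cc' (idx 2), end of input -> output (2, '')


Encoded: [(0, 'c'), (1, 'c'), (0, 'a'), (3, 'a'), (2, '')]


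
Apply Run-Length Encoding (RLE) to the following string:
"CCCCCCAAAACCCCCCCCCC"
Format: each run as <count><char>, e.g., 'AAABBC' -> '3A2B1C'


Scanning runs left to right:
  i=0: run of 'C' x 6 -> '6C'
  i=6: run of 'A' x 4 -> '4A'
  i=10: run of 'C' x 10 -> '10C'

RLE = 6C4A10C


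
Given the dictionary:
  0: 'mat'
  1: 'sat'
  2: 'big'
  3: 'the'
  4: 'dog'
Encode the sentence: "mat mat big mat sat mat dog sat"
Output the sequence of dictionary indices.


Look up each word in the dictionary:
  'mat' -> 0
  'mat' -> 0
  'big' -> 2
  'mat' -> 0
  'sat' -> 1
  'mat' -> 0
  'dog' -> 4
  'sat' -> 1

Encoded: [0, 0, 2, 0, 1, 0, 4, 1]


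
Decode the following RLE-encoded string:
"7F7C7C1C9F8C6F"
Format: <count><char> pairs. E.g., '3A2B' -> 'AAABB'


Expanding each <count><char> pair:
  7F -> 'FFFFFFF'
  7C -> 'CCCCCCC'
  7C -> 'CCCCCCC'
  1C -> 'C'
  9F -> 'FFFFFFFFF'
  8C -> 'CCCCCCCC'
  6F -> 'FFFFFF'

Decoded = FFFFFFFCCCCCCCCCCCCCCCFFFFFFFFFCCCCCCCCFFFFFF


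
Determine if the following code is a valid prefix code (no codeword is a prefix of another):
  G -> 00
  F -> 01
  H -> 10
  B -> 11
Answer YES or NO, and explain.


Checking each pair (does one codeword prefix another?):
  G='00' vs F='01': no prefix
  G='00' vs H='10': no prefix
  G='00' vs B='11': no prefix
  F='01' vs G='00': no prefix
  F='01' vs H='10': no prefix
  F='01' vs B='11': no prefix
  H='10' vs G='00': no prefix
  H='10' vs F='01': no prefix
  H='10' vs B='11': no prefix
  B='11' vs G='00': no prefix
  B='11' vs F='01': no prefix
  B='11' vs H='10': no prefix
No violation found over all pairs.

YES -- this is a valid prefix code. No codeword is a prefix of any other codeword.


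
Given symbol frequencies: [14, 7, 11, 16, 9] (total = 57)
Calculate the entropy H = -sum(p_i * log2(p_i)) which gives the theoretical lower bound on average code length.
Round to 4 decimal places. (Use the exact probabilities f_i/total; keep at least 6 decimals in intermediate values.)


Per-symbol terms -p_i * log2(p_i) with p_i = f_i/57:
  p = 14/57 = 0.245614: log2(p) = -2.025535, -p*log2(p) = 0.497500
  p = 7/57 = 0.122807: log2(p) = -3.025535, -p*log2(p) = 0.371557
  p = 11/57 = 0.192982: log2(p) = -2.373458, -p*log2(p) = 0.458036
  p = 16/57 = 0.280702: log2(p) = -1.832890, -p*log2(p) = 0.514495
  p = 9/57 = 0.157895: log2(p) = -2.662965, -p*log2(p) = 0.420468
H = 0.497500 + 0.371557 + 0.458036 + 0.514495 + 0.420468 = 2.262056

H = 2.2621 bits/symbol


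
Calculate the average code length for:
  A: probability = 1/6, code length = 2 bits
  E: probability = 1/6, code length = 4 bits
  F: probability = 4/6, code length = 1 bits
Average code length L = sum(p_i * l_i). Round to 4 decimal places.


Weighted contributions p_i * l_i:
  A: (1/6) * 2 = 2/6
  E: (1/6) * 4 = 4/6
  F: (4/6) * 1 = 4/6
Sum = (2 + 4 + 4)/6 = 10/6

L = 10/6 = 1.6667 bits/symbol


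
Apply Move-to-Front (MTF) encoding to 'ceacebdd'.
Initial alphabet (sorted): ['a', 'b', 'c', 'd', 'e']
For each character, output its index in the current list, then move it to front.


MTF encoding:
'c': index 2 in ['a', 'b', 'c', 'd', 'e'] -> ['c', 'a', 'b', 'd', 'e']
'e': index 4 in ['c', 'a', 'b', 'd', 'e'] -> ['e', 'c', 'a', 'b', 'd']
'a': index 2 in ['e', 'c', 'a', 'b', 'd'] -> ['a', 'e', 'c', 'b', 'd']
'c': index 2 in ['a', 'e', 'c', 'b', 'd'] -> ['c', 'a', 'e', 'b', 'd']
'e': index 2 in ['c', 'a', 'e', 'b', 'd'] -> ['e', 'c', 'a', 'b', 'd']
'b': index 3 in ['e', 'c', 'a', 'b', 'd'] -> ['b', 'e', 'c', 'a', 'd']
'd': index 4 in ['b', 'e', 'c', 'a', 'd'] -> ['d', 'b', 'e', 'c', 'a']
'd': index 0 in ['d', 'b', 'e', 'c', 'a'] -> ['d', 'b', 'e', 'c', 'a']


Output: [2, 4, 2, 2, 2, 3, 4, 0]


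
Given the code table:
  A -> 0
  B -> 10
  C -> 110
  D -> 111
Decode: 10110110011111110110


Decoding:
10 -> B
110 -> C
110 -> C
0 -> A
111 -> D
111 -> D
10 -> B
110 -> C


Result: BCCADDBC


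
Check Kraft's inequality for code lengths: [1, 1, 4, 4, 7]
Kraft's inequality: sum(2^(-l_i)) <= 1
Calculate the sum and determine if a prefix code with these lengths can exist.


Sum = 2^(-1) + 2^(-1) + 2^(-4) + 2^(-4) + 2^(-7)
    = 0.5 + 0.5 + 0.0625 + 0.0625 + 0.0078125
    = 145/128 = 1.1328125
Since 1.1328125 > 1, Kraft's inequality is NOT satisfied.
A prefix code with these lengths CANNOT exist.

Kraft sum = 1.1328125. Not satisfied.


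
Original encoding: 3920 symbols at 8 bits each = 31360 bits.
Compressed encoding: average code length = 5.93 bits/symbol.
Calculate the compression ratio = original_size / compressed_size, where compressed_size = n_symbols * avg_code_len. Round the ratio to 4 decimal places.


original_size = n_symbols * orig_bits = 3920 * 8 = 31360 bits
compressed_size = n_symbols * avg_code_len = 3920 * 5.93 = 23245.6 bits
ratio = original_size / compressed_size = 31360 / 23245.6 = 1.3491

Compression ratio = 1.3491


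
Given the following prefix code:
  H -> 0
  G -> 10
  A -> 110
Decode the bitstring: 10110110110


Decoding step by step:
Bits 10 -> G
Bits 110 -> A
Bits 110 -> A
Bits 110 -> A


Decoded message: GAAA


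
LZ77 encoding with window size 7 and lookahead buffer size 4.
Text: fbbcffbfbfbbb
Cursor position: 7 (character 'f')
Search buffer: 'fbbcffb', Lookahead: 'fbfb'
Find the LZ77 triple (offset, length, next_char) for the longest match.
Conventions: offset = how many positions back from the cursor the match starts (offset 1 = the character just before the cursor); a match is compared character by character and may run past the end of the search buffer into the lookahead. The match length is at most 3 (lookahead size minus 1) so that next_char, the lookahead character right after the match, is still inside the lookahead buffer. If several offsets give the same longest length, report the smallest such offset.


Try each offset into the search buffer:
  offset=1 (pos 6, char 'b'): match length 0
  offset=2 (pos 5, char 'f'): match length 3
  offset=3 (pos 4, char 'f'): match length 1
  offset=4 (pos 3, char 'c'): match length 0
  offset=5 (pos 2, char 'b'): match length 0
  offset=6 (pos 1, char 'b'): match length 0
  offset=7 (pos 0, char 'f'): match length 2
Longest match has length 3 at offset 2.
next_char = character at position 7 + 3 = 10 -> 'b'

Best match: offset=2, length=3 (matching 'fbf' starting at position 5)
LZ77 triple: (2, 3, 'b')


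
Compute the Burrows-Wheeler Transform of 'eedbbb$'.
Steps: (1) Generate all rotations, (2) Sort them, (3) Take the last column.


Rotations (sorted):
  0: $eedbbb -> last char: b
  1: b$eedbb -> last char: b
  2: bb$eedb -> last char: b
  3: bbb$eed -> last char: d
  4: dbbb$ee -> last char: e
  5: edbbb$e -> last char: e
  6: eedbbb$ -> last char: $


BWT = bbbdee$


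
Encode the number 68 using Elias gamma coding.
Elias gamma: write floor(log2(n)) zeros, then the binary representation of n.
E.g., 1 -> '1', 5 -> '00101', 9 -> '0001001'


num_bits = floor(log2(68)) + 1 = 7
leading_zeros = num_bits - 1 = 6
binary(68) = 1000100

Elias gamma(68) = '000000' + '1000100' = 0000001000100 (13 bits)


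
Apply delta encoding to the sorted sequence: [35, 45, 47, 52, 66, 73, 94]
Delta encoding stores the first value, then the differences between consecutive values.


First value: 35
Deltas:
  45 - 35 = 10
  47 - 45 = 2
  52 - 47 = 5
  66 - 52 = 14
  73 - 66 = 7
  94 - 73 = 21


Delta encoded: [35, 10, 2, 5, 14, 7, 21]


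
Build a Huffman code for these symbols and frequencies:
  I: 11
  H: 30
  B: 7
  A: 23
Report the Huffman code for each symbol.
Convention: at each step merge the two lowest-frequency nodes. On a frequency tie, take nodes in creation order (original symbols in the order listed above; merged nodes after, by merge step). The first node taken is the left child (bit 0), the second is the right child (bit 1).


Huffman tree construction:
Step 1: Merge B(7) + I(11) = 18
Step 2: Merge (B+I)(18) + A(23) = 41
Step 3: Merge H(30) + ((B+I)+A)(41) = 71
Read each symbol's code off the tree from the root (left child = 0, right child = 1).

Codes:
  I: 101 (length 3)
  H: 0 (length 1)
  B: 100 (length 3)
  A: 11 (length 2)
Average code length: 130/71 = 1.8310 bits/symbol


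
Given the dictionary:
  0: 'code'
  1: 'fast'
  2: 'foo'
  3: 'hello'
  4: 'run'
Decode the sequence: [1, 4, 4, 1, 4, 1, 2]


Look up each index in the dictionary:
  1 -> 'fast'
  4 -> 'run'
  4 -> 'run'
  1 -> 'fast'
  4 -> 'run'
  1 -> 'fast'
  2 -> 'foo'

Decoded: "fast run run fast run fast foo"


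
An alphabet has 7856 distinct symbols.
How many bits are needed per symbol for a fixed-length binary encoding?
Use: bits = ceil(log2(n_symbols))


log2(7856) = 12.9396
Bracket: 2^12 = 4096 < 7856 <= 2^13 = 8192
So ceil(log2(7856)) = 13

bits = ceil(log2(7856)) = ceil(12.9396) = 13 bits


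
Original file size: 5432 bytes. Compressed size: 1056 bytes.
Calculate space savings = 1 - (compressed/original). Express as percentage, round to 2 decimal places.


ratio = compressed/original = 1056/5432 = 0.194404
savings = 1 - ratio = 1 - 0.194404 = 0.805596
as a percentage: 0.805596 * 100 = 80.56%

Space savings = 1 - 1056/5432 = 80.56%


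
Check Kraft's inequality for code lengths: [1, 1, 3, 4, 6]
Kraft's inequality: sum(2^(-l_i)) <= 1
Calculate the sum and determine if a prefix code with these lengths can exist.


Sum = 2^(-1) + 2^(-1) + 2^(-3) + 2^(-4) + 2^(-6)
    = 0.5 + 0.5 + 0.125 + 0.0625 + 0.015625
    = 77/64 = 1.203125
Since 1.203125 > 1, Kraft's inequality is NOT satisfied.
A prefix code with these lengths CANNOT exist.

Kraft sum = 1.203125. Not satisfied.


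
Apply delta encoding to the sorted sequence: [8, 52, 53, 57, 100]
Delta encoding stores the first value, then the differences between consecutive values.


First value: 8
Deltas:
  52 - 8 = 44
  53 - 52 = 1
  57 - 53 = 4
  100 - 57 = 43


Delta encoded: [8, 44, 1, 4, 43]


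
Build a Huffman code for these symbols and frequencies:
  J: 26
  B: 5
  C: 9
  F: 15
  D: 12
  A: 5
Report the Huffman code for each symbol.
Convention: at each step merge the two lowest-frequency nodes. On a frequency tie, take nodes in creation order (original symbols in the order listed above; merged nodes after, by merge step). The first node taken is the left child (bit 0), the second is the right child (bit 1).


Huffman tree construction:
Step 1: Merge B(5) + A(5) = 10
Step 2: Merge C(9) + (B+A)(10) = 19
Step 3: Merge D(12) + F(15) = 27
Step 4: Merge (C+(B+A))(19) + J(26) = 45
Step 5: Merge (D+F)(27) + ((C+(B+A))+J)(45) = 72
Read each symbol's code off the tree from the root (left child = 0, right child = 1).

Codes:
  J: 11 (length 2)
  B: 1010 (length 4)
  C: 100 (length 3)
  F: 01 (length 2)
  D: 00 (length 2)
  A: 1011 (length 4)
Average code length: 173/72 = 2.4028 bits/symbol


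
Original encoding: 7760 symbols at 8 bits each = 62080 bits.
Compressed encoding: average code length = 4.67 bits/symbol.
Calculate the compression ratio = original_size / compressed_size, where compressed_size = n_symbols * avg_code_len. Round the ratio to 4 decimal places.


original_size = n_symbols * orig_bits = 7760 * 8 = 62080 bits
compressed_size = n_symbols * avg_code_len = 7760 * 4.67 = 36239.2 bits
ratio = original_size / compressed_size = 62080 / 36239.2 = 1.7131

Compression ratio = 1.7131


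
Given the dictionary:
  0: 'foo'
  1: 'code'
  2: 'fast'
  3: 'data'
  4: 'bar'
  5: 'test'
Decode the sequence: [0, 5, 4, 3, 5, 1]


Look up each index in the dictionary:
  0 -> 'foo'
  5 -> 'test'
  4 -> 'bar'
  3 -> 'data'
  5 -> 'test'
  1 -> 'code'

Decoded: "foo test bar data test code"


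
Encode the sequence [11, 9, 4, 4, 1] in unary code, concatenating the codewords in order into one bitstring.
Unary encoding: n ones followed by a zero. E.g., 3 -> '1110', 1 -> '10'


Encode each number as n ones followed by a terminating 0:
  11 -> 111111111110 (12 bits)
  9 -> 1111111110 (10 bits)
  4 -> 11110 (5 bits)
  4 -> 11110 (5 bits)
  1 -> 10 (2 bits)
Total length = 12 + 10 + 5 + 5 + 2 = 34 bits.

Unary([11, 9, 4, 4, 1]) = 1111111111101111111110111101111010 (34 bits)


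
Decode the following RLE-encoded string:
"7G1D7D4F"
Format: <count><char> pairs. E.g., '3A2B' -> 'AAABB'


Expanding each <count><char> pair:
  7G -> 'GGGGGGG'
  1D -> 'D'
  7D -> 'DDDDDDD'
  4F -> 'FFFF'

Decoded = GGGGGGGDDDDDDDDFFFF


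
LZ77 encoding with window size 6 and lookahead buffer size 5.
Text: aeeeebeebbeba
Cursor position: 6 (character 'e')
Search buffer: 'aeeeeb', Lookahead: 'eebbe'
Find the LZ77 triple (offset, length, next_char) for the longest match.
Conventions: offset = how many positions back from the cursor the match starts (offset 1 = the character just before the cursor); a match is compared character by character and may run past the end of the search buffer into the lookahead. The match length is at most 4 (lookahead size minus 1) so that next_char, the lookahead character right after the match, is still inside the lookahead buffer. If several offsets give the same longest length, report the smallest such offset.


Try each offset into the search buffer:
  offset=1 (pos 5, char 'b'): match length 0
  offset=2 (pos 4, char 'e'): match length 1
  offset=3 (pos 3, char 'e'): match length 3
  offset=4 (pos 2, char 'e'): match length 2
  offset=5 (pos 1, char 'e'): match length 2
  offset=6 (pos 0, char 'a'): match length 0
Longest match has length 3 at offset 3.
next_char = character at position 6 + 3 = 9 -> 'b'

Best match: offset=3, length=3 (matching 'eeb' starting at position 3)
LZ77 triple: (3, 3, 'b')


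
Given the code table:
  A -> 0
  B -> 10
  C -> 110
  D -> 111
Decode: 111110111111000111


Decoding:
111 -> D
110 -> C
111 -> D
111 -> D
0 -> A
0 -> A
0 -> A
111 -> D


Result: DCDDAAAD


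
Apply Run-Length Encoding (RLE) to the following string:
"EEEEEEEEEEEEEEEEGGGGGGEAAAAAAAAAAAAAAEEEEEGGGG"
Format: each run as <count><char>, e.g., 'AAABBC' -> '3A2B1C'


Scanning runs left to right:
  i=0: run of 'E' x 16 -> '16E'
  i=16: run of 'G' x 6 -> '6G'
  i=22: run of 'E' x 1 -> '1E'
  i=23: run of 'A' x 14 -> '14A'
  i=37: run of 'E' x 5 -> '5E'
  i=42: run of 'G' x 4 -> '4G'

RLE = 16E6G1E14A5E4G


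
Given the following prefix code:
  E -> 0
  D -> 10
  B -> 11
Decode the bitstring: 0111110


Decoding step by step:
Bits 0 -> E
Bits 11 -> B
Bits 11 -> B
Bits 10 -> D


Decoded message: EBBD


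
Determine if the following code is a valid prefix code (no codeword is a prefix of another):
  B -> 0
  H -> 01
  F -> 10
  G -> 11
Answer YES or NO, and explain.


Checking each pair (does one codeword prefix another?):
  B='0' vs H='01': prefix -- VIOLATION

NO -- this is NOT a valid prefix code. B (0) is a prefix of H (01).


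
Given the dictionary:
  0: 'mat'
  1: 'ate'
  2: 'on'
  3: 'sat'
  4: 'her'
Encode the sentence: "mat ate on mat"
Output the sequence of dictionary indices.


Look up each word in the dictionary:
  'mat' -> 0
  'ate' -> 1
  'on' -> 2
  'mat' -> 0

Encoded: [0, 1, 2, 0]


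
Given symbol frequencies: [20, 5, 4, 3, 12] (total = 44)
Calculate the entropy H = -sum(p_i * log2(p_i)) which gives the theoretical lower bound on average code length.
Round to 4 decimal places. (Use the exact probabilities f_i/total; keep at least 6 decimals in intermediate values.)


Per-symbol terms -p_i * log2(p_i) with p_i = f_i/44:
  p = 20/44 = 0.454545: log2(p) = -1.137504, -p*log2(p) = 0.517047
  p = 5/44 = 0.113636: log2(p) = -3.137504, -p*log2(p) = 0.356534
  p = 4/44 = 0.090909: log2(p) = -3.459432, -p*log2(p) = 0.314494
  p = 3/44 = 0.068182: log2(p) = -3.874469, -p*log2(p) = 0.264168
  p = 12/44 = 0.272727: log2(p) = -1.874469, -p*log2(p) = 0.511219
H = 0.517047 + 0.356534 + 0.314494 + 0.264168 + 0.511219 = 1.963462

H = 1.9635 bits/symbol


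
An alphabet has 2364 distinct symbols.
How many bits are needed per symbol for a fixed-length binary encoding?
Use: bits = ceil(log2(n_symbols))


log2(2364) = 11.207
Bracket: 2^11 = 2048 < 2364 <= 2^12 = 4096
So ceil(log2(2364)) = 12

bits = ceil(log2(2364)) = ceil(11.207) = 12 bits


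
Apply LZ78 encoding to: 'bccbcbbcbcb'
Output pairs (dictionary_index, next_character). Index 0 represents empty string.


LZ78 encoding steps:
Dictionary: {0: ''}
Step 1: w='' (idx 0), next='b' -> output (0, 'b'), add 'b' as idx 1
Step 2: w='' (idx 0), next='c' -> output (0, 'c'), add 'c' as idx 2
Step 3: w='c' (idx 2), next='b' -> output (2, 'b'), add 'cb' as idx 3
Step 4: w='cb' (idx 3), next='b' -> output (3, 'b'), add 'cbb' as idx 4
Step 5: w='cb' (idx 3), next='c' -> output (3, 'c'), add 'cbc' as idx 5
Step 6: w='b' (idx 1), end of input -> output (1, '')


Encoded: [(0, 'b'), (0, 'c'), (2, 'b'), (3, 'b'), (3, 'c'), (1, '')]


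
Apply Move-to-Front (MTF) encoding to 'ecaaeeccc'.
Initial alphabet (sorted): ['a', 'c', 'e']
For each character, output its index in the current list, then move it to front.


MTF encoding:
'e': index 2 in ['a', 'c', 'e'] -> ['e', 'a', 'c']
'c': index 2 in ['e', 'a', 'c'] -> ['c', 'e', 'a']
'a': index 2 in ['c', 'e', 'a'] -> ['a', 'c', 'e']
'a': index 0 in ['a', 'c', 'e'] -> ['a', 'c', 'e']
'e': index 2 in ['a', 'c', 'e'] -> ['e', 'a', 'c']
'e': index 0 in ['e', 'a', 'c'] -> ['e', 'a', 'c']
'c': index 2 in ['e', 'a', 'c'] -> ['c', 'e', 'a']
'c': index 0 in ['c', 'e', 'a'] -> ['c', 'e', 'a']
'c': index 0 in ['c', 'e', 'a'] -> ['c', 'e', 'a']


Output: [2, 2, 2, 0, 2, 0, 2, 0, 0]


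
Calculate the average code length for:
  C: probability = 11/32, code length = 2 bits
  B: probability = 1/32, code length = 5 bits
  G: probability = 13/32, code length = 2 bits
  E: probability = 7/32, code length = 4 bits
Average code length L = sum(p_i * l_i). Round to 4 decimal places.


Weighted contributions p_i * l_i:
  C: (11/32) * 2 = 22/32
  B: (1/32) * 5 = 5/32
  G: (13/32) * 2 = 26/32
  E: (7/32) * 4 = 28/32
Sum = (22 + 5 + 26 + 28)/32 = 81/32

L = 81/32 = 2.5313 bits/symbol


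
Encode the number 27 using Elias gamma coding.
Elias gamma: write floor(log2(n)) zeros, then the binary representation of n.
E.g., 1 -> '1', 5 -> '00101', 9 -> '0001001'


num_bits = floor(log2(27)) + 1 = 5
leading_zeros = num_bits - 1 = 4
binary(27) = 11011

Elias gamma(27) = '0000' + '11011' = 000011011 (9 bits)


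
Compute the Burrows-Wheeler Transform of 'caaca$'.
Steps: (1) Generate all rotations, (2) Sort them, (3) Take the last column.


Rotations (sorted):
  0: $caaca -> last char: a
  1: a$caac -> last char: c
  2: aaca$c -> last char: c
  3: aca$ca -> last char: a
  4: ca$caa -> last char: a
  5: caaca$ -> last char: $


BWT = accaa$


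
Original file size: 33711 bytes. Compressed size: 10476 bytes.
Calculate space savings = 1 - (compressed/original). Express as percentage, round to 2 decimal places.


ratio = compressed/original = 10476/33711 = 0.310759
savings = 1 - ratio = 1 - 0.310759 = 0.689241
as a percentage: 0.689241 * 100 = 68.92%

Space savings = 1 - 10476/33711 = 68.92%


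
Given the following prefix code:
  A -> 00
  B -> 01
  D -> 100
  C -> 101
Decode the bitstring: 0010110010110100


Decoding step by step:
Bits 00 -> A
Bits 101 -> C
Bits 100 -> D
Bits 101 -> C
Bits 101 -> C
Bits 00 -> A


Decoded message: ACDCCA


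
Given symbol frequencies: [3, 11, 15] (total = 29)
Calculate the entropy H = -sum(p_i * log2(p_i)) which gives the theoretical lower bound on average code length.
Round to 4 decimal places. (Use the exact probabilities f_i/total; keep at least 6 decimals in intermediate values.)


Per-symbol terms -p_i * log2(p_i) with p_i = f_i/29:
  p = 3/29 = 0.103448: log2(p) = -3.273018, -p*log2(p) = 0.338588
  p = 11/29 = 0.379310: log2(p) = -1.398549, -p*log2(p) = 0.530484
  p = 15/29 = 0.517241: log2(p) = -0.951090, -p*log2(p) = 0.491943
H = 0.338588 + 0.530484 + 0.491943 = 1.361015

H = 1.361 bits/symbol


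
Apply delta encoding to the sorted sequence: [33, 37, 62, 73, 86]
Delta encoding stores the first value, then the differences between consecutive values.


First value: 33
Deltas:
  37 - 33 = 4
  62 - 37 = 25
  73 - 62 = 11
  86 - 73 = 13


Delta encoded: [33, 4, 25, 11, 13]


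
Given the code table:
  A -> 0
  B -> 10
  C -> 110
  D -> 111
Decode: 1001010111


Decoding:
10 -> B
0 -> A
10 -> B
10 -> B
111 -> D


Result: BABBD


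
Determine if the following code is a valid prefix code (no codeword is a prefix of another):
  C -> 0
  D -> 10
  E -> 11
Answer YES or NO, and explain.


Checking each pair (does one codeword prefix another?):
  C='0' vs D='10': no prefix
  C='0' vs E='11': no prefix
  D='10' vs C='0': no prefix
  D='10' vs E='11': no prefix
  E='11' vs C='0': no prefix
  E='11' vs D='10': no prefix
No violation found over all pairs.

YES -- this is a valid prefix code. No codeword is a prefix of any other codeword.


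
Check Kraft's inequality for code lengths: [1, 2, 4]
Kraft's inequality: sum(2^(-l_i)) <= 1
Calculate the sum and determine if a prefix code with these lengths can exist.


Sum = 2^(-1) + 2^(-2) + 2^(-4)
    = 0.5 + 0.25 + 0.0625
    = 13/16 = 0.8125
Since 0.8125 <= 1, Kraft's inequality IS satisfied.
A prefix code with these lengths CAN exist.

Kraft sum = 0.8125. Satisfied.


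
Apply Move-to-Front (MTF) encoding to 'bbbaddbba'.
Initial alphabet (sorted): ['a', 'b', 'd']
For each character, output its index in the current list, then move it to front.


MTF encoding:
'b': index 1 in ['a', 'b', 'd'] -> ['b', 'a', 'd']
'b': index 0 in ['b', 'a', 'd'] -> ['b', 'a', 'd']
'b': index 0 in ['b', 'a', 'd'] -> ['b', 'a', 'd']
'a': index 1 in ['b', 'a', 'd'] -> ['a', 'b', 'd']
'd': index 2 in ['a', 'b', 'd'] -> ['d', 'a', 'b']
'd': index 0 in ['d', 'a', 'b'] -> ['d', 'a', 'b']
'b': index 2 in ['d', 'a', 'b'] -> ['b', 'd', 'a']
'b': index 0 in ['b', 'd', 'a'] -> ['b', 'd', 'a']
'a': index 2 in ['b', 'd', 'a'] -> ['a', 'b', 'd']


Output: [1, 0, 0, 1, 2, 0, 2, 0, 2]


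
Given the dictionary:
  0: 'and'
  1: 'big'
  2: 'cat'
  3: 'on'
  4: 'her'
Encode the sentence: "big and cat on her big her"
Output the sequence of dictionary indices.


Look up each word in the dictionary:
  'big' -> 1
  'and' -> 0
  'cat' -> 2
  'on' -> 3
  'her' -> 4
  'big' -> 1
  'her' -> 4

Encoded: [1, 0, 2, 3, 4, 1, 4]


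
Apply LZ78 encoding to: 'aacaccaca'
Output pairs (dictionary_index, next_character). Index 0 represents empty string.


LZ78 encoding steps:
Dictionary: {0: ''}
Step 1: w='' (idx 0), next='a' -> output (0, 'a'), add 'a' as idx 1
Step 2: w='a' (idx 1), next='c' -> output (1, 'c'), add 'ac' as idx 2
Step 3: w='ac' (idx 2), next='c' -> output (2, 'c'), add 'acc' as idx 3
Step 4: w='ac' (idx 2), next='a' -> output (2, 'a'), add 'aca' as idx 4


Encoded: [(0, 'a'), (1, 'c'), (2, 'c'), (2, 'a')]


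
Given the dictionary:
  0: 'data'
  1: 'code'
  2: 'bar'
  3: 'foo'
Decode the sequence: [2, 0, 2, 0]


Look up each index in the dictionary:
  2 -> 'bar'
  0 -> 'data'
  2 -> 'bar'
  0 -> 'data'

Decoded: "bar data bar data"


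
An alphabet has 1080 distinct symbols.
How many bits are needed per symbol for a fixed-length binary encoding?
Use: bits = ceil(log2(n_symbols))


log2(1080) = 10.0768
Bracket: 2^10 = 1024 < 1080 <= 2^11 = 2048
So ceil(log2(1080)) = 11

bits = ceil(log2(1080)) = ceil(10.0768) = 11 bits


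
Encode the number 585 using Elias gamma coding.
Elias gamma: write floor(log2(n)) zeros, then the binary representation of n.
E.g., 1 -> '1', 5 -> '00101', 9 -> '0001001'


num_bits = floor(log2(585)) + 1 = 10
leading_zeros = num_bits - 1 = 9
binary(585) = 1001001001

Elias gamma(585) = '000000000' + '1001001001' = 0000000001001001001 (19 bits)


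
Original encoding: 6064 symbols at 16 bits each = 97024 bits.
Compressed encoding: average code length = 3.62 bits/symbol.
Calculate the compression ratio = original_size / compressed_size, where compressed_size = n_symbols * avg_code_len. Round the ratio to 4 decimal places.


original_size = n_symbols * orig_bits = 6064 * 16 = 97024 bits
compressed_size = n_symbols * avg_code_len = 6064 * 3.62 = 21951.68 bits
ratio = original_size / compressed_size = 97024 / 21951.68 = 4.4199

Compression ratio = 4.4199


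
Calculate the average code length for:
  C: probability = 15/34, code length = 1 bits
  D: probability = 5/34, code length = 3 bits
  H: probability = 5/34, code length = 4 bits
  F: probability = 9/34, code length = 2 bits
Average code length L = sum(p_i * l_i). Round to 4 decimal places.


Weighted contributions p_i * l_i:
  C: (15/34) * 1 = 15/34
  D: (5/34) * 3 = 15/34
  H: (5/34) * 4 = 20/34
  F: (9/34) * 2 = 18/34
Sum = (15 + 15 + 20 + 18)/34 = 68/34

L = 68/34 = 2.0000 bits/symbol


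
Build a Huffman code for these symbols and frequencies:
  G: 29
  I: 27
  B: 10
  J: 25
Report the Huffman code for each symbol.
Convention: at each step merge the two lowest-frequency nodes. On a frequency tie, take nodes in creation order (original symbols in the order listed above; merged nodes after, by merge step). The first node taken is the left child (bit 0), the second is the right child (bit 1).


Huffman tree construction:
Step 1: Merge B(10) + J(25) = 35
Step 2: Merge I(27) + G(29) = 56
Step 3: Merge (B+J)(35) + (I+G)(56) = 91
Read each symbol's code off the tree from the root (left child = 0, right child = 1).

Codes:
  G: 11 (length 2)
  I: 10 (length 2)
  B: 00 (length 2)
  J: 01 (length 2)
Average code length: 182/91 = 2.0000 bits/symbol


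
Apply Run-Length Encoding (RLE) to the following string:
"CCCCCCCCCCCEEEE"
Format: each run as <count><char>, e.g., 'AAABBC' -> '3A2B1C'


Scanning runs left to right:
  i=0: run of 'C' x 11 -> '11C'
  i=11: run of 'E' x 4 -> '4E'

RLE = 11C4E


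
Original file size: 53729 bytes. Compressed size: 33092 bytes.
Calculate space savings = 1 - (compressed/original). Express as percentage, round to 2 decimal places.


ratio = compressed/original = 33092/53729 = 0.615906
savings = 1 - ratio = 1 - 0.615906 = 0.384094
as a percentage: 0.384094 * 100 = 38.41%

Space savings = 1 - 33092/53729 = 38.41%


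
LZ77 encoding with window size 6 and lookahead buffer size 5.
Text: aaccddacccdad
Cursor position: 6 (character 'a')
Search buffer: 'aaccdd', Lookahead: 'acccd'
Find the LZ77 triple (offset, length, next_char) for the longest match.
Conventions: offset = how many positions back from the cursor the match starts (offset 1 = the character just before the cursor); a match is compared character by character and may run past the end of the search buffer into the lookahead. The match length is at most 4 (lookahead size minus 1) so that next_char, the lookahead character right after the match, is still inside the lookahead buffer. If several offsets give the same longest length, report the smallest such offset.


Try each offset into the search buffer:
  offset=1 (pos 5, char 'd'): match length 0
  offset=2 (pos 4, char 'd'): match length 0
  offset=3 (pos 3, char 'c'): match length 0
  offset=4 (pos 2, char 'c'): match length 0
  offset=5 (pos 1, char 'a'): match length 3
  offset=6 (pos 0, char 'a'): match length 1
Longest match has length 3 at offset 5.
next_char = character at position 6 + 3 = 9 -> 'c'

Best match: offset=5, length=3 (matching 'acc' starting at position 1)
LZ77 triple: (5, 3, 'c')


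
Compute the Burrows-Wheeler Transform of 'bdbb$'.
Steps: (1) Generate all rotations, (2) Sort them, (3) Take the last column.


Rotations (sorted):
  0: $bdbb -> last char: b
  1: b$bdb -> last char: b
  2: bb$bd -> last char: d
  3: bdbb$ -> last char: $
  4: dbb$b -> last char: b


BWT = bbd$b


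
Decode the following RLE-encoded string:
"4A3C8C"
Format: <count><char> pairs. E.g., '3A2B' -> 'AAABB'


Expanding each <count><char> pair:
  4A -> 'AAAA'
  3C -> 'CCC'
  8C -> 'CCCCCCCC'

Decoded = AAAACCCCCCCCCCC


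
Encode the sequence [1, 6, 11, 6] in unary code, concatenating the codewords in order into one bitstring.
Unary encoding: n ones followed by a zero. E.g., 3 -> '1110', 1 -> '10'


Encode each number as n ones followed by a terminating 0:
  1 -> 10 (2 bits)
  6 -> 1111110 (7 bits)
  11 -> 111111111110 (12 bits)
  6 -> 1111110 (7 bits)
Total length = 2 + 7 + 12 + 7 = 28 bits.

Unary([1, 6, 11, 6]) = 1011111101111111111101111110 (28 bits)


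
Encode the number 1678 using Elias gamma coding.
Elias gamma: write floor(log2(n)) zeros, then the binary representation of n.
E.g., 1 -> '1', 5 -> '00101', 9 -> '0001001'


num_bits = floor(log2(1678)) + 1 = 11
leading_zeros = num_bits - 1 = 10
binary(1678) = 11010001110

Elias gamma(1678) = '0000000000' + '11010001110' = 000000000011010001110 (21 bits)


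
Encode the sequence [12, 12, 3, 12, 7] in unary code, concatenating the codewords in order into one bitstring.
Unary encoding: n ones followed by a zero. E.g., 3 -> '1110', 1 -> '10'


Encode each number as n ones followed by a terminating 0:
  12 -> 1111111111110 (13 bits)
  12 -> 1111111111110 (13 bits)
  3 -> 1110 (4 bits)
  12 -> 1111111111110 (13 bits)
  7 -> 11111110 (8 bits)
Total length = 13 + 13 + 4 + 13 + 8 = 51 bits.

Unary([12, 12, 3, 12, 7]) = 111111111111011111111111101110111111111111011111110 (51 bits)


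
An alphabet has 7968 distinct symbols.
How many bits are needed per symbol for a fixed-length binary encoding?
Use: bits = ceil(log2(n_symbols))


log2(7968) = 12.96
Bracket: 2^12 = 4096 < 7968 <= 2^13 = 8192
So ceil(log2(7968)) = 13

bits = ceil(log2(7968)) = ceil(12.96) = 13 bits


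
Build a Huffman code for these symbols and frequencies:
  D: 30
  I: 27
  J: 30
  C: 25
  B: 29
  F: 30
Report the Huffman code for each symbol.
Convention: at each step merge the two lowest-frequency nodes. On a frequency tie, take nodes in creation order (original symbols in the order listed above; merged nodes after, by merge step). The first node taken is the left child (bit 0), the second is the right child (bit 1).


Huffman tree construction:
Step 1: Merge C(25) + I(27) = 52
Step 2: Merge B(29) + D(30) = 59
Step 3: Merge J(30) + F(30) = 60
Step 4: Merge (C+I)(52) + (B+D)(59) = 111
Step 5: Merge (J+F)(60) + ((C+I)+(B+D))(111) = 171
Read each symbol's code off the tree from the root (left child = 0, right child = 1).

Codes:
  D: 111 (length 3)
  I: 101 (length 3)
  J: 00 (length 2)
  C: 100 (length 3)
  B: 110 (length 3)
  F: 01 (length 2)
Average code length: 453/171 = 2.6491 bits/symbol


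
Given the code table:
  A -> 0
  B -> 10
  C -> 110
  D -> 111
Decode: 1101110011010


Decoding:
110 -> C
111 -> D
0 -> A
0 -> A
110 -> C
10 -> B


Result: CDAACB


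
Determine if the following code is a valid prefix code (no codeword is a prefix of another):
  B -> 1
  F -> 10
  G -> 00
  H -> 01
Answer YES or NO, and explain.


Checking each pair (does one codeword prefix another?):
  B='1' vs F='10': prefix -- VIOLATION

NO -- this is NOT a valid prefix code. B (1) is a prefix of F (10).


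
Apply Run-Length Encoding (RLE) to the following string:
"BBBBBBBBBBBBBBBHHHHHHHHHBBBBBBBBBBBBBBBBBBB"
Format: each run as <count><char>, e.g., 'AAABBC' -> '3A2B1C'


Scanning runs left to right:
  i=0: run of 'B' x 15 -> '15B'
  i=15: run of 'H' x 9 -> '9H'
  i=24: run of 'B' x 19 -> '19B'

RLE = 15B9H19B


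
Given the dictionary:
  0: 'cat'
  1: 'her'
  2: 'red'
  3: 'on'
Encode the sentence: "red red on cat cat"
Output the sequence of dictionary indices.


Look up each word in the dictionary:
  'red' -> 2
  'red' -> 2
  'on' -> 3
  'cat' -> 0
  'cat' -> 0

Encoded: [2, 2, 3, 0, 0]


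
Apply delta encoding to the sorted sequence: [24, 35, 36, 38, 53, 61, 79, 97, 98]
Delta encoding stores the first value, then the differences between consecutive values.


First value: 24
Deltas:
  35 - 24 = 11
  36 - 35 = 1
  38 - 36 = 2
  53 - 38 = 15
  61 - 53 = 8
  79 - 61 = 18
  97 - 79 = 18
  98 - 97 = 1


Delta encoded: [24, 11, 1, 2, 15, 8, 18, 18, 1]


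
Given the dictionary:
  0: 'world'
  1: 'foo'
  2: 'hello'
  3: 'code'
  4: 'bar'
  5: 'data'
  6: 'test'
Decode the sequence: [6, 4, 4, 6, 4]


Look up each index in the dictionary:
  6 -> 'test'
  4 -> 'bar'
  4 -> 'bar'
  6 -> 'test'
  4 -> 'bar'

Decoded: "test bar bar test bar"


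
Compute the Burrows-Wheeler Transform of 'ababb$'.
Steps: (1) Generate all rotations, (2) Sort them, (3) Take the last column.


Rotations (sorted):
  0: $ababb -> last char: b
  1: ababb$ -> last char: $
  2: abb$ab -> last char: b
  3: b$abab -> last char: b
  4: babb$a -> last char: a
  5: bb$aba -> last char: a


BWT = b$bbaa


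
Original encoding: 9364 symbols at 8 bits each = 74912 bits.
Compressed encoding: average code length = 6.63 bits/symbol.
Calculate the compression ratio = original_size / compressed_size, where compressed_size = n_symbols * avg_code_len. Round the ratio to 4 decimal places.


original_size = n_symbols * orig_bits = 9364 * 8 = 74912 bits
compressed_size = n_symbols * avg_code_len = 9364 * 6.63 = 62083.32 bits
ratio = original_size / compressed_size = 74912 / 62083.32 = 1.2066

Compression ratio = 1.2066


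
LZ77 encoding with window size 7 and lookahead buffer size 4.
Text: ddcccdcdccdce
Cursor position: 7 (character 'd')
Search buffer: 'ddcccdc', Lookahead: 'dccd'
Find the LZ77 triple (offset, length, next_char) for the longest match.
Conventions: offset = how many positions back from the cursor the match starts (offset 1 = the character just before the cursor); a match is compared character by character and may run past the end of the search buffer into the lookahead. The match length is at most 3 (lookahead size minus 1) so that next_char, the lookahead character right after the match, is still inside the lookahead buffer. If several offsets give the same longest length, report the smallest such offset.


Try each offset into the search buffer:
  offset=1 (pos 6, char 'c'): match length 0
  offset=2 (pos 5, char 'd'): match length 2
  offset=3 (pos 4, char 'c'): match length 0
  offset=4 (pos 3, char 'c'): match length 0
  offset=5 (pos 2, char 'c'): match length 0
  offset=6 (pos 1, char 'd'): match length 3
  offset=7 (pos 0, char 'd'): match length 1
Longest match has length 3 at offset 6.
next_char = character at position 7 + 3 = 10 -> 'd'

Best match: offset=6, length=3 (matching 'dcc' starting at position 1)
LZ77 triple: (6, 3, 'd')


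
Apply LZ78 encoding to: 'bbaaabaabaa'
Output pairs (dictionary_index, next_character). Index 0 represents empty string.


LZ78 encoding steps:
Dictionary: {0: ''}
Step 1: w='' (idx 0), next='b' -> output (0, 'b'), add 'b' as idx 1
Step 2: w='b' (idx 1), next='a' -> output (1, 'a'), add 'ba' as idx 2
Step 3: w='' (idx 0), next='a' -> output (0, 'a'), add 'a' as idx 3
Step 4: w='a' (idx 3), next='b' -> output (3, 'b'), add 'ab' as idx 4
Step 5: w='a' (idx 3), next='a' -> output (3, 'a'), add 'aa' as idx 5
Step 6: w='ba' (idx 2), next='a' -> output (2, 'a'), add 'baa' as idx 6


Encoded: [(0, 'b'), (1, 'a'), (0, 'a'), (3, 'b'), (3, 'a'), (2, 'a')]


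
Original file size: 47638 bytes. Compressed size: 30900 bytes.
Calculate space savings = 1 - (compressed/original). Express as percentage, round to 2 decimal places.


ratio = compressed/original = 30900/47638 = 0.648642
savings = 1 - ratio = 1 - 0.648642 = 0.351358
as a percentage: 0.351358 * 100 = 35.14%

Space savings = 1 - 30900/47638 = 35.14%


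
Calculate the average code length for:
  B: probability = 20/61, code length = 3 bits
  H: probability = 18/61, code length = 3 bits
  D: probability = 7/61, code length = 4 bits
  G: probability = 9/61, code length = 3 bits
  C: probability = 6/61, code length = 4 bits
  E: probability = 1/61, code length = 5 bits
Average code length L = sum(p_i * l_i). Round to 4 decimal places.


Weighted contributions p_i * l_i:
  B: (20/61) * 3 = 60/61
  H: (18/61) * 3 = 54/61
  D: (7/61) * 4 = 28/61
  G: (9/61) * 3 = 27/61
  C: (6/61) * 4 = 24/61
  E: (1/61) * 5 = 5/61
Sum = (60 + 54 + 28 + 27 + 24 + 5)/61 = 198/61

L = 198/61 = 3.2459 bits/symbol


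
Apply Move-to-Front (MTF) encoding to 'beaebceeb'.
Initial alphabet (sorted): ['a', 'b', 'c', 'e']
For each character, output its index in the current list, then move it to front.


MTF encoding:
'b': index 1 in ['a', 'b', 'c', 'e'] -> ['b', 'a', 'c', 'e']
'e': index 3 in ['b', 'a', 'c', 'e'] -> ['e', 'b', 'a', 'c']
'a': index 2 in ['e', 'b', 'a', 'c'] -> ['a', 'e', 'b', 'c']
'e': index 1 in ['a', 'e', 'b', 'c'] -> ['e', 'a', 'b', 'c']
'b': index 2 in ['e', 'a', 'b', 'c'] -> ['b', 'e', 'a', 'c']
'c': index 3 in ['b', 'e', 'a', 'c'] -> ['c', 'b', 'e', 'a']
'e': index 2 in ['c', 'b', 'e', 'a'] -> ['e', 'c', 'b', 'a']
'e': index 0 in ['e', 'c', 'b', 'a'] -> ['e', 'c', 'b', 'a']
'b': index 2 in ['e', 'c', 'b', 'a'] -> ['b', 'e', 'c', 'a']


Output: [1, 3, 2, 1, 2, 3, 2, 0, 2]


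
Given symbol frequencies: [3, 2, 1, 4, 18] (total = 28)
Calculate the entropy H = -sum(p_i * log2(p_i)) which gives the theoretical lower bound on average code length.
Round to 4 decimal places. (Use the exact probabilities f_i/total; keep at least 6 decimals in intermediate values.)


Per-symbol terms -p_i * log2(p_i) with p_i = f_i/28:
  p = 3/28 = 0.107143: log2(p) = -3.222392, -p*log2(p) = 0.345256
  p = 2/28 = 0.071429: log2(p) = -3.807355, -p*log2(p) = 0.271954
  p = 1/28 = 0.035714: log2(p) = -4.807355, -p*log2(p) = 0.171691
  p = 4/28 = 0.142857: log2(p) = -2.807355, -p*log2(p) = 0.401051
  p = 18/28 = 0.642857: log2(p) = -0.637430, -p*log2(p) = 0.409776
H = 0.345256 + 0.271954 + 0.171691 + 0.401051 + 0.409776 = 1.599728

H = 1.5997 bits/symbol


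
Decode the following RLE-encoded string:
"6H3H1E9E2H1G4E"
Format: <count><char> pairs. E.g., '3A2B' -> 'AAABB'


Expanding each <count><char> pair:
  6H -> 'HHHHHH'
  3H -> 'HHH'
  1E -> 'E'
  9E -> 'EEEEEEEEE'
  2H -> 'HH'
  1G -> 'G'
  4E -> 'EEEE'

Decoded = HHHHHHHHHEEEEEEEEEEHHGEEEE


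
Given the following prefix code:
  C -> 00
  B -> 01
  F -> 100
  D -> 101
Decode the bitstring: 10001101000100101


Decoding step by step:
Bits 100 -> F
Bits 01 -> B
Bits 101 -> D
Bits 00 -> C
Bits 01 -> B
Bits 00 -> C
Bits 101 -> D


Decoded message: FBDCBCD


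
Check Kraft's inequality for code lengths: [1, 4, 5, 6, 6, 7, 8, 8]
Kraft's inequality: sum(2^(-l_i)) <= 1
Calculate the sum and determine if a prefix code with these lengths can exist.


Sum = 2^(-1) + 2^(-4) + 2^(-5) + 2^(-6) + 2^(-6) + 2^(-7) + 2^(-8) + 2^(-8)
    = 0.5 + 0.0625 + 0.03125 + 0.015625 + 0.015625 + 0.0078125 + 0.00390625 + 0.00390625
    = 164/256 = 0.640625
Since 0.640625 <= 1, Kraft's inequality IS satisfied.
A prefix code with these lengths CAN exist.

Kraft sum = 0.640625. Satisfied.


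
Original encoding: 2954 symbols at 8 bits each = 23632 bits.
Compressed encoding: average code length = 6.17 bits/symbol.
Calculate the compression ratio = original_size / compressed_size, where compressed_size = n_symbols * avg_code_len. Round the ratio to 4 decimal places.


original_size = n_symbols * orig_bits = 2954 * 8 = 23632 bits
compressed_size = n_symbols * avg_code_len = 2954 * 6.17 = 18226.18 bits
ratio = original_size / compressed_size = 23632 / 18226.18 = 1.2966

Compression ratio = 1.2966


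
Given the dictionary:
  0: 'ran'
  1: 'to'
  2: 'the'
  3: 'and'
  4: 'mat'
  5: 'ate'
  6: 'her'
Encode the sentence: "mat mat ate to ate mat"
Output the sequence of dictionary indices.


Look up each word in the dictionary:
  'mat' -> 4
  'mat' -> 4
  'ate' -> 5
  'to' -> 1
  'ate' -> 5
  'mat' -> 4

Encoded: [4, 4, 5, 1, 5, 4]
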